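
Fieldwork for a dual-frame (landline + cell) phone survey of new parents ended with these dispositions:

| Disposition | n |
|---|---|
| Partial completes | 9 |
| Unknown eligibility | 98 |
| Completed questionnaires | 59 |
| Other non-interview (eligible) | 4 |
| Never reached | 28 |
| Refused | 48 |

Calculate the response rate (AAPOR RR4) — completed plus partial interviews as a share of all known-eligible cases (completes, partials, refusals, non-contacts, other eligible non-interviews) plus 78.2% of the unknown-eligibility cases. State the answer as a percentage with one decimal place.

Numerator = 59 + 9 = 68
Determined eligible = 59 + 9 + 48 + 28 + 4 = 148
Estimated eligible among unknowns = 0.7820 × 98 = 76.64
Denominator = 148 + 76.64 = 224.64
RR4 = 68 / 224.64 = 0.3027

30.3%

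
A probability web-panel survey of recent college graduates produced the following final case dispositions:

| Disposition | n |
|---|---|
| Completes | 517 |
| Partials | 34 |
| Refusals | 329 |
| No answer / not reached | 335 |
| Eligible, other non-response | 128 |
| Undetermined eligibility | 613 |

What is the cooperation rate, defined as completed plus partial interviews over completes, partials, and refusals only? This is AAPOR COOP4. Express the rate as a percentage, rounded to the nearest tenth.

Top → 517 + 34 = 551
Denom → 517 + 34 + 329 = 880
COOP4 = 551 / 880 = 0.6261

62.6%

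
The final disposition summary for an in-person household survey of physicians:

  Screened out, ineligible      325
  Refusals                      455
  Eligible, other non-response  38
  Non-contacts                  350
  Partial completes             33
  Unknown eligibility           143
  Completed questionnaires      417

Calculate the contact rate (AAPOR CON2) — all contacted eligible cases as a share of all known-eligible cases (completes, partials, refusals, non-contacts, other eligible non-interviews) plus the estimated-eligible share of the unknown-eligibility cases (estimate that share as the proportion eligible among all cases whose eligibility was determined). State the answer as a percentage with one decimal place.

67.0%

Num: 417 + 33 + 455 + 38 = 943
Known eligible: 417 + 33 + 455 + 350 + 38 = 1293
e = 1293 / (1293 + 325) = 1293 / 1618 = 0.7991
e × U: 0.7991 × 143 = 114.27
Denominator: 1293 + 114.27 = 1407.27
CON2 = 943 / 1407.27 = 0.6701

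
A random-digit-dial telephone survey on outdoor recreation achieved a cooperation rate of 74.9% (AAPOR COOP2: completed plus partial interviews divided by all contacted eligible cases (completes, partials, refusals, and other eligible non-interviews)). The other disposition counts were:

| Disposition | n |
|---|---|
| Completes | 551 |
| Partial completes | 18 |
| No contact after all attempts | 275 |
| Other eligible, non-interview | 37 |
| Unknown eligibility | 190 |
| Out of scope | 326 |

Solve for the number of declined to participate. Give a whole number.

Top → 551 + 18 = 569
COOP2 = 569 / D = 0.749
D = 569 / 0.749 = 759.7
Rest of base = 606
declined to participate = 759.7 − 606 ≈ 154

154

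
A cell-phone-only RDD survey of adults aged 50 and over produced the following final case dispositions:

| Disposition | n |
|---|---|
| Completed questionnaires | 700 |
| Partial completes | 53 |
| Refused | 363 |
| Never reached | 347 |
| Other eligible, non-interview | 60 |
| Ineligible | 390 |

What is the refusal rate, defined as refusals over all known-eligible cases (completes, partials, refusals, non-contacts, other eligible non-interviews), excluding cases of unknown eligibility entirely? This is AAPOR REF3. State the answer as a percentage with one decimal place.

Top: 363
Base: 700 + 53 + 363 + 347 + 60 = 1523
REF3 = 363 / 1523 = 0.2383

23.8%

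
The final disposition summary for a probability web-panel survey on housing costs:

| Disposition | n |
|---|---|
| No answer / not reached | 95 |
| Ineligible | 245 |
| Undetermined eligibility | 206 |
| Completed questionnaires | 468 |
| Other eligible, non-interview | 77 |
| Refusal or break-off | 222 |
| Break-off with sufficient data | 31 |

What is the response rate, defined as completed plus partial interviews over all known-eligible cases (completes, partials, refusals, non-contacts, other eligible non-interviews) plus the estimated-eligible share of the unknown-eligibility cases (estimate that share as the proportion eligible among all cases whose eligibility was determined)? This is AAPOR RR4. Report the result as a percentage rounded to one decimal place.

Num: 468 + 31 = 499
Eligible (known): 468 + 31 + 222 + 95 + 77 = 893
e = 893 / (893 + 245) = 893 / 1138 = 0.7847
Eligible share of unknowns: 0.7847 × 206 = 161.65
Denominator: 893 + 161.65 = 1054.65
RR4 = 499 / 1054.65 = 0.4731

47.3%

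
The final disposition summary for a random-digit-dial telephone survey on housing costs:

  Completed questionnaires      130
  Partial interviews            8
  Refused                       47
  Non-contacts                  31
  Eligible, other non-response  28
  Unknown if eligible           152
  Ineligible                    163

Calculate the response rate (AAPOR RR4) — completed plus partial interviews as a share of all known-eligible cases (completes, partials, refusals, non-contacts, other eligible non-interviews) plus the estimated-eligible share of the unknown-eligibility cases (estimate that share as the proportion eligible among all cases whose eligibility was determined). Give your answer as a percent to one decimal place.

Top: 130 + 8 = 138
Determined eligible: 130 + 8 + 47 + 31 + 28 = 244
e = 244 / (244 + 163) = 244 / 407 = 0.5995
Eligible share of unknowns: 0.5995 × 152 = 91.12
Base: 244 + 91.12 = 335.12
RR4 = 138 / 335.12 = 0.4118

41.2%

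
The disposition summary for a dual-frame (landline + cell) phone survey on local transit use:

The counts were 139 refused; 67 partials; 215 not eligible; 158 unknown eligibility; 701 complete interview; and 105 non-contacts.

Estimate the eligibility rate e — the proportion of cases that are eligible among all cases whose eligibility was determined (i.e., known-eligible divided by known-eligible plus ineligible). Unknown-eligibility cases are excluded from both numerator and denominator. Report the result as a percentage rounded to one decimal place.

Determined eligible → 701 + 67 + 139 + 105 = 1012
e = 1012 / (1012 + 215) = 1012 / 1227 = 0.8248

82.5%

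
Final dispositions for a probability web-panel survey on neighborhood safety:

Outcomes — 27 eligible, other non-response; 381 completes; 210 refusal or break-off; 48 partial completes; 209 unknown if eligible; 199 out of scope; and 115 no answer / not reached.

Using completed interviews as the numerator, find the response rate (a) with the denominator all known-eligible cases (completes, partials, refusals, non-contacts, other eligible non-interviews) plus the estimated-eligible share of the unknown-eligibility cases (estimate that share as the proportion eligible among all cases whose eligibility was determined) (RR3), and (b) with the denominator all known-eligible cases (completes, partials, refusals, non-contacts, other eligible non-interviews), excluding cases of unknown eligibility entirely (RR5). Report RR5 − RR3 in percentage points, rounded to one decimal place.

8.6

Numerator = 381
Known eligible = 381 + 48 + 210 + 115 + 27 = 781
e = 781 / (781 + 199) = 781 / 980 = 0.7969
Eligible share of unknowns = 0.7969 × 209 = 166.55
Base = 781 + 166.55 = 947.55
RR3 = 381 / 947.55 = 0.4021
Base = 381 + 48 + 210 + 115 + 27 = 781
RR5 = 381 / 781 = 0.4878
Difference = 48.78 − 40.21 = 8.57 percentage points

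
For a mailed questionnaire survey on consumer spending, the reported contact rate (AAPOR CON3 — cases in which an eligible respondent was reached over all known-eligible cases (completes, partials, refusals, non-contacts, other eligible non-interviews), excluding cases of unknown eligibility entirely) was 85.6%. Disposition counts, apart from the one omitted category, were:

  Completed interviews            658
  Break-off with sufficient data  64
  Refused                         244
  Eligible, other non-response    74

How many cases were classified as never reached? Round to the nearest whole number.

175

Num: 658 + 64 + 244 + 74 = 1040
CON3 = 1040 / D = 0.856
D = 1040 / 0.856 = 1215.0
Other denominator terms total 1040
never reached = 1215.0 − 1040 ≈ 175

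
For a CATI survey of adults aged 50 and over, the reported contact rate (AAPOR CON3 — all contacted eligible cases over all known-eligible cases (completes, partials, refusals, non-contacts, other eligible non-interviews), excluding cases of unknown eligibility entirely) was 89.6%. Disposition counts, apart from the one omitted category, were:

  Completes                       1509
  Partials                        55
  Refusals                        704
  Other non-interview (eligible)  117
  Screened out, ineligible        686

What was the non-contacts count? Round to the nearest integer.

Num = 1509 + 55 + 704 + 117 = 2385
CON3 = 2385 / D = 0.896
D = 2385 / 0.896 = 2661.8
Remaining denominator categories sum to 2385
non-contacts = 2661.8 − 2385 ≈ 277

277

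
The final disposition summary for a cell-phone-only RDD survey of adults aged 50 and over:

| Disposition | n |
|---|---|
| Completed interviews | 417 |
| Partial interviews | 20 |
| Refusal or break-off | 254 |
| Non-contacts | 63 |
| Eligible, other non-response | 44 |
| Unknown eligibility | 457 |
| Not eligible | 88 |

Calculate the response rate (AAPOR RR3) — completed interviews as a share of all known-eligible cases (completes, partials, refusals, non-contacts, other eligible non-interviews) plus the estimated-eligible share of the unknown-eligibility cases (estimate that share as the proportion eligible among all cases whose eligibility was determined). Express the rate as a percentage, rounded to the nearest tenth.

Top = 417
Eligible (known) = 417 + 20 + 254 + 63 + 44 = 798
e = 798 / (798 + 88) = 798 / 886 = 0.9007
e × U = 0.9007 × 457 = 411.62
Denom = 798 + 411.62 = 1209.62
RR3 = 417 / 1209.62 = 0.3447

34.5%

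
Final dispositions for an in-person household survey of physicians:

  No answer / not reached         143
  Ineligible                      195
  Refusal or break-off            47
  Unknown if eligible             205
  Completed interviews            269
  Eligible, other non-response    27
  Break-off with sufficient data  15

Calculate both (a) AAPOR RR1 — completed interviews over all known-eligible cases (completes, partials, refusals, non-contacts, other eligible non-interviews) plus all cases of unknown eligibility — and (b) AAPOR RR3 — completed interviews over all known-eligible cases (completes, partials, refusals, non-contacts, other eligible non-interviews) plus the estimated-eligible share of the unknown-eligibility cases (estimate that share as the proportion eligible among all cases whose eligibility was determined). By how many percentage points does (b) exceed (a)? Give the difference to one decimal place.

3.4

Num: 269
Base: 269 + 15 + 47 + 143 + 27 + 205 = 706
RR1 = 269 / 706 = 0.3810
Determined eligible: 269 + 15 + 47 + 143 + 27 = 501
e = 501 / (501 + 195) = 501 / 696 = 0.7198
e × U: 0.7198 × 205 = 147.56
Base: 501 + 147.56 = 648.56
RR3 = 269 / 648.56 = 0.4148
Difference = 41.48 − 38.10 = 3.38 percentage points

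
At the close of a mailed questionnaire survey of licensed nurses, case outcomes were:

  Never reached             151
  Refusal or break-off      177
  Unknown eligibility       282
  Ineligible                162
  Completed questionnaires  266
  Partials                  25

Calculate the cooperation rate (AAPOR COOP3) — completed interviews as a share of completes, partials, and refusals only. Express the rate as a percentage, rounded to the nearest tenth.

56.8%

Numerator = 266
Denom = 266 + 25 + 177 = 468
COOP3 = 266 / 468 = 0.5684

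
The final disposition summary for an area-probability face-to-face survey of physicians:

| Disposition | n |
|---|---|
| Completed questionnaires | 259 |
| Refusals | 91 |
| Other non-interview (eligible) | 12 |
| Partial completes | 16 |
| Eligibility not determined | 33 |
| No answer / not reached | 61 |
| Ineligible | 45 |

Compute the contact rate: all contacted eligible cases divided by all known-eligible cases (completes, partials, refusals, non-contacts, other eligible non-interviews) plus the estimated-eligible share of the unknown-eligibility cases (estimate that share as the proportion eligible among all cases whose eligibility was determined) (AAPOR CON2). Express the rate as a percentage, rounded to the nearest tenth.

80.6%

Top → 259 + 16 + 91 + 12 = 378
Known eligible → 259 + 16 + 91 + 61 + 12 = 439
e = 439 / (439 + 45) = 439 / 484 = 0.9070
Eligible share of unknowns → 0.9070 × 33 = 29.93
Denom → 439 + 29.93 = 468.93
CON2 = 378 / 468.93 = 0.8061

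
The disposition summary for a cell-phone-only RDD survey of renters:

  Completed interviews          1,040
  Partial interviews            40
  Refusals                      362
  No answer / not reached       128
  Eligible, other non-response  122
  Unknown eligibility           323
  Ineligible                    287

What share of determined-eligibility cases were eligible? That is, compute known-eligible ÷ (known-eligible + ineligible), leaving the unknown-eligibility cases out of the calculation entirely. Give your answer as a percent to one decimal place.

85.5%

Known eligible: 1040 + 40 + 362 + 128 + 122 = 1692
e = 1692 / (1692 + 287) = 1692 / 1979 = 0.8550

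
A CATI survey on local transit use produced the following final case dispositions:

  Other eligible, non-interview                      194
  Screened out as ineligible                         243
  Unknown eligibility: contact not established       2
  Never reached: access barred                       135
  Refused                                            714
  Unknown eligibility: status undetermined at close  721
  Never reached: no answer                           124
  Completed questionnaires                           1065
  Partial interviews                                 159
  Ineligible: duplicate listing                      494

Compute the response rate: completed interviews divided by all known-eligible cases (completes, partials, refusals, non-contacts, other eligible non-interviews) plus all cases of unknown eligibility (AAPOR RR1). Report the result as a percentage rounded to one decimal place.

Never reached = 124 + 135 = 259
Undetermined eligibility = 2 + 721 = 723
Screened out, ineligible = 243 + 494 = 737
Top: 1065
Base: 1065 + 159 + 714 + 259 + 194 + 723 = 3114
RR1 = 1065 / 3114 = 0.3420

34.2%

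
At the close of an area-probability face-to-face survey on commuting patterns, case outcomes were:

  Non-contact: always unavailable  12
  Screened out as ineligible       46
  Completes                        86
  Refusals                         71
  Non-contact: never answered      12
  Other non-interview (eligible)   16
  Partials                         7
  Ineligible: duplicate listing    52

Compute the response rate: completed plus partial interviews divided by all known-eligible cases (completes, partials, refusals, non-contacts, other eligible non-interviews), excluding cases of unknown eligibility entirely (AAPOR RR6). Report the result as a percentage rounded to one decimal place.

No contact after all attempts = 12 + 12 = 24
Screened out, ineligible = 46 + 52 = 98
Numerator: 86 + 7 = 93
Denom: 86 + 7 + 71 + 24 + 16 = 204
RR6 = 93 / 204 = 0.4559

45.6%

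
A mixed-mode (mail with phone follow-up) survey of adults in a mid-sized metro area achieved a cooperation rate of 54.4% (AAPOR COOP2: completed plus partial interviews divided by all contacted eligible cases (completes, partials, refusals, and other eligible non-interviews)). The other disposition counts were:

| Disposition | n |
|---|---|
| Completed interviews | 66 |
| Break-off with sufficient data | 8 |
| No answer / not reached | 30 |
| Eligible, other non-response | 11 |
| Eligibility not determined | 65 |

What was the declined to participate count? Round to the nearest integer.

51

Top → 66 + 8 = 74
COOP2 = 74 / D = 0.544
D = 74 / 0.544 = 136.0
Remaining denominator categories sum to 85
declined to participate = 136.0 − 85 ≈ 51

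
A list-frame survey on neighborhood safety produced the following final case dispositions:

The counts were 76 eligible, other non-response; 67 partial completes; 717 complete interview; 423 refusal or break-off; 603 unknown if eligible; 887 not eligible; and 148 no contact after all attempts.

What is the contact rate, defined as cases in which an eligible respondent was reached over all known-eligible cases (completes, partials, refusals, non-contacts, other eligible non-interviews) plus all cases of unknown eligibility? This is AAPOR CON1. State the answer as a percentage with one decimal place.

Num: 717 + 67 + 423 + 76 = 1283
Denominator: 717 + 67 + 423 + 148 + 76 + 603 = 2034
CON1 = 1283 / 2034 = 0.6308

63.1%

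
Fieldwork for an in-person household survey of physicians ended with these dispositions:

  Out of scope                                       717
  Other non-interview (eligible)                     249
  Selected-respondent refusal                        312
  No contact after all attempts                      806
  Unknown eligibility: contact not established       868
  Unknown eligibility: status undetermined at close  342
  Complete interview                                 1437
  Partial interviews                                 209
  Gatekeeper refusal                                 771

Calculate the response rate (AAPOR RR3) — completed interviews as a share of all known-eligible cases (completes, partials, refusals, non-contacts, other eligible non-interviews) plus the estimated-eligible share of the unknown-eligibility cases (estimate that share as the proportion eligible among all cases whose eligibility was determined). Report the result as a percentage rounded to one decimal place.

Refusals = 771 + 312 = 1083
Unknown if eligible = 868 + 342 = 1210
Top: 1437
Determined eligible: 1437 + 209 + 1083 + 806 + 249 = 3784
e = 3784 / (3784 + 717) = 3784 / 4501 = 0.8407
e × U: 0.8407 × 1210 = 1017.25
Denominator: 3784 + 1017.25 = 4801.25
RR3 = 1437 / 4801.25 = 0.2993

29.9%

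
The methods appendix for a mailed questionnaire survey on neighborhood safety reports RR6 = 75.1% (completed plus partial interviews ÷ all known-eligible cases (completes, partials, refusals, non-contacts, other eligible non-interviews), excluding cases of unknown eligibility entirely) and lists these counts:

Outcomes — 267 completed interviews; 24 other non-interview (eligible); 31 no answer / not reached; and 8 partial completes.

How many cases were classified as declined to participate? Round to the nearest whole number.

36

Top → 267 + 8 = 275
RR6 = 275 / D = 0.751
D = 275 / 0.751 = 366.2
Rest of base = 330
declined to participate = 366.2 − 330 ≈ 36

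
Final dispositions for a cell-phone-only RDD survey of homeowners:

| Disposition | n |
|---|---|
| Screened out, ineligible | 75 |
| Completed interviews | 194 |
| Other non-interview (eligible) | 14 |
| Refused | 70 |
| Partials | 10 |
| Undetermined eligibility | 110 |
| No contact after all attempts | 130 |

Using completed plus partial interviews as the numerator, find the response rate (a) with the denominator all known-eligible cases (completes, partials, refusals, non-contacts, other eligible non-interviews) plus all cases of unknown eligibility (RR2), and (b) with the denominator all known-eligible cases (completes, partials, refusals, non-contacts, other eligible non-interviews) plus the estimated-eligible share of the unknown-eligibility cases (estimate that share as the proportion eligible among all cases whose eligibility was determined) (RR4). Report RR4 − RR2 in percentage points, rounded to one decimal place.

Top: 194 + 10 = 204
Base: 194 + 10 + 70 + 130 + 14 + 110 = 528
RR2 = 204 / 528 = 0.3864
Determined eligible: 194 + 10 + 70 + 130 + 14 = 418
e = 418 / (418 + 75) = 418 / 493 = 0.8479
Estimated eligible among unknowns: 0.8479 × 110 = 93.27
Base: 418 + 93.27 = 511.27
RR4 = 204 / 511.27 = 0.3990
Difference = 39.90 − 38.64 = 1.26 percentage points

1.3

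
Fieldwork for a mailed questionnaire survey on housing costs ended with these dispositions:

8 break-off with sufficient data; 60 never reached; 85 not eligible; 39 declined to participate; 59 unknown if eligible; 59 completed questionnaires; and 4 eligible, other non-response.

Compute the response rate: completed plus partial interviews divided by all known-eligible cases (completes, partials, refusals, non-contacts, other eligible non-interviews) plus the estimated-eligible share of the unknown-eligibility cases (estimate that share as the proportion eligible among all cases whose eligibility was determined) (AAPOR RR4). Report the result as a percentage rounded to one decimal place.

Num = 59 + 8 = 67
Determined eligible = 59 + 8 + 39 + 60 + 4 = 170
e = 170 / (170 + 85) = 170 / 255 = 0.6667
e × U = 0.6667 × 59 = 39.34
Base = 170 + 39.34 = 209.34
RR4 = 67 / 209.34 = 0.3201

32.0%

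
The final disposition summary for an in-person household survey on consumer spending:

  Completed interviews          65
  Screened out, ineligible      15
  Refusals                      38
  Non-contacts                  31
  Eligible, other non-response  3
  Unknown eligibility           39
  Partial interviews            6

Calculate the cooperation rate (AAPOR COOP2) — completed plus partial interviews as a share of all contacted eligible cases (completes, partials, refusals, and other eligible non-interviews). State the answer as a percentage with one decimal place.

Numerator → 65 + 6 = 71
Denom → 65 + 6 + 38 + 3 = 112
COOP2 = 71 / 112 = 0.6339

63.4%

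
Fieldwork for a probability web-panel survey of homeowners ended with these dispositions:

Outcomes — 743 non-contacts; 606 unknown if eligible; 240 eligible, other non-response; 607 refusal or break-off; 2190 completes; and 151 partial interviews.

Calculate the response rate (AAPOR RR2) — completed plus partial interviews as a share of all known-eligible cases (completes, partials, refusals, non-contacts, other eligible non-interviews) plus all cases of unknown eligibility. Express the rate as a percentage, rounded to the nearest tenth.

51.6%

Num → 2190 + 151 = 2341
Base → 2190 + 151 + 607 + 743 + 240 + 606 = 4537
RR2 = 2341 / 4537 = 0.5160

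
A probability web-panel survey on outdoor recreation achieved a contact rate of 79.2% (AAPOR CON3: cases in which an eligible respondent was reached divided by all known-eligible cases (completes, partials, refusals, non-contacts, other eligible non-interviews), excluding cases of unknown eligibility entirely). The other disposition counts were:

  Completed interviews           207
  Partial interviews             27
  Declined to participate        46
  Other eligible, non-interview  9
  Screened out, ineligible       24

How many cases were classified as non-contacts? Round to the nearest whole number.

Numerator → 207 + 27 + 46 + 9 = 289
CON3 = 289 / D = 0.792
D = 289 / 0.792 = 364.9
Remaining denominator categories sum to 289
non-contacts = 364.9 − 289 ≈ 76

76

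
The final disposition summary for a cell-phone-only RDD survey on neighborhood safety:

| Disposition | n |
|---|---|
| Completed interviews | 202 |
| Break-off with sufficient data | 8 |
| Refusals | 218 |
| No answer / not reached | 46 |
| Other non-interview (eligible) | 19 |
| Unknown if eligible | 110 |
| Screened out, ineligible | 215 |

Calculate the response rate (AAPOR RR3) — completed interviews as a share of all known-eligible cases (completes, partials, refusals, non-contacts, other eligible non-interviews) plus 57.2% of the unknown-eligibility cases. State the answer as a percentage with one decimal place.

Top = 202
Known eligible = 202 + 8 + 218 + 46 + 19 = 493
Estimated eligible among unknowns = 0.5720 × 110 = 62.92
Denominator = 493 + 62.92 = 555.92
RR3 = 202 / 555.92 = 0.3634

36.3%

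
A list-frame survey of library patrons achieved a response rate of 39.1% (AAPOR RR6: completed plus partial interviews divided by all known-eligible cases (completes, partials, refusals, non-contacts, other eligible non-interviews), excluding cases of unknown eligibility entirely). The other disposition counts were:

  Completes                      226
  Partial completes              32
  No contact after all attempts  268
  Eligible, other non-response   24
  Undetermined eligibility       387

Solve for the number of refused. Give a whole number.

Numerator: 226 + 32 = 258
RR6 = 258 / D = 0.391
D = 258 / 0.391 = 659.8
Remaining denominator categories sum to 550
refused = 659.8 − 550 ≈ 110

110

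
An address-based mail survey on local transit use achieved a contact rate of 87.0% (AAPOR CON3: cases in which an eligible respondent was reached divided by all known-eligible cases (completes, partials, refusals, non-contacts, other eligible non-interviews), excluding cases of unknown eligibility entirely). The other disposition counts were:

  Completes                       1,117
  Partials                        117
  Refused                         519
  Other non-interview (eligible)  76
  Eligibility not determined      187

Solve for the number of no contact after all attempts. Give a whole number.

Num: 1117 + 117 + 519 + 76 = 1829
CON3 = 1829 / D = 0.870
D = 1829 / 0.870 = 2102.3
Rest of base = 1829
no contact after all attempts = 2102.3 − 1829 ≈ 273

273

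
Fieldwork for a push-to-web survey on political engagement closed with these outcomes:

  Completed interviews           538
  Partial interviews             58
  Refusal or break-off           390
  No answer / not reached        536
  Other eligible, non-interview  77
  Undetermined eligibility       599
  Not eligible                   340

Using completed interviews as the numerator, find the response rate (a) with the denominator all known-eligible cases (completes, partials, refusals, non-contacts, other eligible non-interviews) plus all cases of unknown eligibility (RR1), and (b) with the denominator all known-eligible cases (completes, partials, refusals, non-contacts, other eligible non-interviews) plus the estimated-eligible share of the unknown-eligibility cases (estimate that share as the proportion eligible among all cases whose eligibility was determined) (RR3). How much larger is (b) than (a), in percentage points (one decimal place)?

1.2

Num: 538
Denominator: 538 + 58 + 390 + 536 + 77 + 599 = 2198
RR1 = 538 / 2198 = 0.2448
Eligible (known): 538 + 58 + 390 + 536 + 77 = 1599
e = 1599 / (1599 + 340) = 1599 / 1939 = 0.8247
Eligible share of unknowns: 0.8247 × 599 = 494.00
Denominator: 1599 + 494.00 = 2093.00
RR3 = 538 / 2093.00 = 0.2570
Difference = 25.70 − 24.48 = 1.22 percentage points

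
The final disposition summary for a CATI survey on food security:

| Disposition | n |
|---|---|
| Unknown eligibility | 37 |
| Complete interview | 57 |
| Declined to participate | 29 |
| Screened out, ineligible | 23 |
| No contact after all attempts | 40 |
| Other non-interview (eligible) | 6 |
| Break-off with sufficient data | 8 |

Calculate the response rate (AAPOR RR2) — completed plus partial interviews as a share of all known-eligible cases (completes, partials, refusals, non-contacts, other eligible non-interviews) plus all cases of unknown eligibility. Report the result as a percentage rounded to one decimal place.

36.7%

Num → 57 + 8 = 65
Denom → 57 + 8 + 29 + 40 + 6 + 37 = 177
RR2 = 65 / 177 = 0.3672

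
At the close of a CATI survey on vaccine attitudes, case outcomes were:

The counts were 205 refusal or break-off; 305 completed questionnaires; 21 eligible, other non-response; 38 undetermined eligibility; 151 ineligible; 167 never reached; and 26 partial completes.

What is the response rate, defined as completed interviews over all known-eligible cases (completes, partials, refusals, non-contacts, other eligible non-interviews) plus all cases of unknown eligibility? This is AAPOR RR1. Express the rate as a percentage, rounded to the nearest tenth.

40.0%

Numerator: 305
Denominator: 305 + 26 + 205 + 167 + 21 + 38 = 762
RR1 = 305 / 762 = 0.4003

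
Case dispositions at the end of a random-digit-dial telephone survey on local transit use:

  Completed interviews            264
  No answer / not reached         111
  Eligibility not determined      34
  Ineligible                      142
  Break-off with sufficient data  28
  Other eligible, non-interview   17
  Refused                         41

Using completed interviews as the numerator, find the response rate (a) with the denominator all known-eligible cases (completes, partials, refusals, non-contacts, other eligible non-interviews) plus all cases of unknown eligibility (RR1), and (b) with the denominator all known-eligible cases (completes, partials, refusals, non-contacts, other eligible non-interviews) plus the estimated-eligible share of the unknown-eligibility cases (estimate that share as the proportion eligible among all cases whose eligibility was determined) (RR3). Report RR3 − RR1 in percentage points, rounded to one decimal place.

0.9

Num → 264
Base → 264 + 28 + 41 + 111 + 17 + 34 = 495
RR1 = 264 / 495 = 0.5333
Determined eligible → 264 + 28 + 41 + 111 + 17 = 461
e = 461 / (461 + 142) = 461 / 603 = 0.7645
e × U → 0.7645 × 34 = 25.99
Base → 461 + 25.99 = 486.99
RR3 = 264 / 486.99 = 0.5421
Difference = 54.21 − 53.33 = 0.88 percentage points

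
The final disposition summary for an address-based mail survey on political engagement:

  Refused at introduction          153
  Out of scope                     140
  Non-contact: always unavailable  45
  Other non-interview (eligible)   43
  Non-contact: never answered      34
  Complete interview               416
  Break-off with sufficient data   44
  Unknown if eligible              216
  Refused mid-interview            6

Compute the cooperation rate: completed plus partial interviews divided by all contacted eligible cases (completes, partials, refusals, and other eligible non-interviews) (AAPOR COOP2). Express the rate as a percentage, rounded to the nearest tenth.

69.5%

Refused = 153 + 6 = 159
Never reached = 34 + 45 = 79
Top: 416 + 44 = 460
Denominator: 416 + 44 + 159 + 43 = 662
COOP2 = 460 / 662 = 0.6949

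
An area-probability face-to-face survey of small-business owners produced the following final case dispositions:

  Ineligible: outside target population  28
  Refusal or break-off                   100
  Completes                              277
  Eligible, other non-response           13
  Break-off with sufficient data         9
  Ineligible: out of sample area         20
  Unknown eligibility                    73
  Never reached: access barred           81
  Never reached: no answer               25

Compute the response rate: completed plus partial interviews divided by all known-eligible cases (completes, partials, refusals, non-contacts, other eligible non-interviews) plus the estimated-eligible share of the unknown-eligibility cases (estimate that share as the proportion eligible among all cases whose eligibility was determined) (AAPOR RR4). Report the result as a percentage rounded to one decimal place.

Never reached = 25 + 81 = 106
Not eligible = 28 + 20 = 48
Num → 277 + 9 = 286
Known eligible → 277 + 9 + 100 + 106 + 13 = 505
e = 505 / (505 + 48) = 505 / 553 = 0.9132
Estimated eligible among unknowns → 0.9132 × 73 = 66.66
Denominator → 505 + 66.66 = 571.66
RR4 = 286 / 571.66 = 0.5003

50.0%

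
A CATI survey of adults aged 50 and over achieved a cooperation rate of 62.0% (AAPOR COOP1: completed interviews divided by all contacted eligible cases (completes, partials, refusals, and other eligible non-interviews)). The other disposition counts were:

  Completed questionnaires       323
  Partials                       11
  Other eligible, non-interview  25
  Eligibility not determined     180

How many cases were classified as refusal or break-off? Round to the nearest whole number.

162

COOP1 = 323 / D = 0.620
D = 323 / 0.620 = 521.0
Rest of base = 359
refusal or break-off = 521.0 − 359 ≈ 162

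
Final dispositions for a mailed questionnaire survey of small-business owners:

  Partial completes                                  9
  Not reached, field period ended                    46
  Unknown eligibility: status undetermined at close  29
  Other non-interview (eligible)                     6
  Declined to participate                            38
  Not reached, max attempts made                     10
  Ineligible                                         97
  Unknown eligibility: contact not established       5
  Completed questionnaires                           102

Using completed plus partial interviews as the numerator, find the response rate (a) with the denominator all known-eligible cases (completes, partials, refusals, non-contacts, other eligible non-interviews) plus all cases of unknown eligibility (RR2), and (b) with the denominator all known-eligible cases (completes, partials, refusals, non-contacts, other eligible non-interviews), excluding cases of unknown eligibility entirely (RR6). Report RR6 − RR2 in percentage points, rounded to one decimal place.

7.3

Never reached = 46 + 10 = 56
Unknown if eligible = 5 + 29 = 34
Top → 102 + 9 = 111
Denominator → 102 + 9 + 38 + 56 + 6 + 34 = 245
RR2 = 111 / 245 = 0.4531
Denominator → 102 + 9 + 38 + 56 + 6 = 211
RR6 = 111 / 211 = 0.5261
Difference = 52.61 − 45.31 = 7.30 percentage points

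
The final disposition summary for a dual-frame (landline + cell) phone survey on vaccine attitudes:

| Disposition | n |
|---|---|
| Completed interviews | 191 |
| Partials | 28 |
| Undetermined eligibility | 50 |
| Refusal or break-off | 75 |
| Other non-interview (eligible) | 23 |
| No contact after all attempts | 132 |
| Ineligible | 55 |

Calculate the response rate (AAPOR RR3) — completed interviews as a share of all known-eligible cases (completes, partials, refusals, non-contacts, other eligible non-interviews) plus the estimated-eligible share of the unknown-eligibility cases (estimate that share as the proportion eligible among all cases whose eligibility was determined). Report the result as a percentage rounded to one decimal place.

38.7%

Num → 191
Eligible (known) → 191 + 28 + 75 + 132 + 23 = 449
e = 449 / (449 + 55) = 449 / 504 = 0.8909
Estimated eligible among unknowns → 0.8909 × 50 = 44.55
Denom → 449 + 44.55 = 493.55
RR3 = 191 / 493.55 = 0.3870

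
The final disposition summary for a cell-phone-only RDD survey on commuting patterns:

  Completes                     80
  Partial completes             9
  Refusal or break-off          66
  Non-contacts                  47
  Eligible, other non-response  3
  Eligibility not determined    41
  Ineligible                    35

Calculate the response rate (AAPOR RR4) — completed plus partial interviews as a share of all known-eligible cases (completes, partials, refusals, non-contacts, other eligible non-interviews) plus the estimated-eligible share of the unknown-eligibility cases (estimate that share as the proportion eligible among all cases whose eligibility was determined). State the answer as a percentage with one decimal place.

Top → 80 + 9 = 89
Known eligible → 80 + 9 + 66 + 47 + 3 = 205
e = 205 / (205 + 35) = 205 / 240 = 0.8542
e × U → 0.8542 × 41 = 35.02
Denom → 205 + 35.02 = 240.02
RR4 = 89 / 240.02 = 0.3708

37.1%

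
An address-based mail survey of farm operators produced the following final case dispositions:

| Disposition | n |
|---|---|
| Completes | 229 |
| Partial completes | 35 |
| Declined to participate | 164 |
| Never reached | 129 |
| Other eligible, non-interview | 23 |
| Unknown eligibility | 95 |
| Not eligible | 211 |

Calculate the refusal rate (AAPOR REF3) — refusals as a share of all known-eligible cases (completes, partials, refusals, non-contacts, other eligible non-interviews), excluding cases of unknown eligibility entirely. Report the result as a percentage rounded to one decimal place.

Num: 164
Base: 229 + 35 + 164 + 129 + 23 = 580
REF3 = 164 / 580 = 0.2828

28.3%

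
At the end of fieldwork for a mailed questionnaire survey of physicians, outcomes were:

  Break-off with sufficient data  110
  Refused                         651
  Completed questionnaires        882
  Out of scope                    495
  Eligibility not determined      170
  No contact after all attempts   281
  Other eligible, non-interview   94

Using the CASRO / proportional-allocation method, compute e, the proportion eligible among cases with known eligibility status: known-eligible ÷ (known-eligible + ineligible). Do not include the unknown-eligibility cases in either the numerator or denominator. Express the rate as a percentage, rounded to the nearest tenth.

80.3%

Determined eligible: 882 + 110 + 651 + 281 + 94 = 2018
e = 2018 / (2018 + 495) = 2018 / 2513 = 0.8030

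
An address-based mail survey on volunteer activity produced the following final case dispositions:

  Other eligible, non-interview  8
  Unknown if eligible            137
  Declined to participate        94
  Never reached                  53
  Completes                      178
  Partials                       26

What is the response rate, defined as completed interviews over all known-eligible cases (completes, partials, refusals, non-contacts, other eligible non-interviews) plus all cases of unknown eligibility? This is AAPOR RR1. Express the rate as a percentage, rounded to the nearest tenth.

35.9%

Num = 178
Denom = 178 + 26 + 94 + 53 + 8 + 137 = 496
RR1 = 178 / 496 = 0.3589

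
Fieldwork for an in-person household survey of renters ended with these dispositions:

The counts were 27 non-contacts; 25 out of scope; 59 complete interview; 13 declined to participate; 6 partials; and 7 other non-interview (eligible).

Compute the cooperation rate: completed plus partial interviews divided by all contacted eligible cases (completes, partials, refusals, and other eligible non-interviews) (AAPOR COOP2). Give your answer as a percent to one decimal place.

76.5%

Numerator: 59 + 6 = 65
Denom: 59 + 6 + 13 + 7 = 85
COOP2 = 65 / 85 = 0.7647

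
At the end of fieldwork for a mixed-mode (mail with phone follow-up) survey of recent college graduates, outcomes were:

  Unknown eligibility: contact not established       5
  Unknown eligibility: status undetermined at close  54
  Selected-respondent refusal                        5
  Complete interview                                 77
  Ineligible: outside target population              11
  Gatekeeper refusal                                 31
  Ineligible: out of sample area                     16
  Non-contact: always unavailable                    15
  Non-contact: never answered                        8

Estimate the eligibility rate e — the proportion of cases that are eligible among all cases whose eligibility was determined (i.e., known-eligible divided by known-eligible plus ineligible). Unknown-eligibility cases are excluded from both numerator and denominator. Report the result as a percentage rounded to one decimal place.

83.4%

Refusal or break-off = 31 + 5 = 36
Never reached = 8 + 15 = 23
Undetermined eligibility = 5 + 54 = 59
Screened out, ineligible = 11 + 16 = 27
Known eligible → 77 + 36 + 23 = 136
e = 136 / (136 + 27) = 136 / 163 = 0.8344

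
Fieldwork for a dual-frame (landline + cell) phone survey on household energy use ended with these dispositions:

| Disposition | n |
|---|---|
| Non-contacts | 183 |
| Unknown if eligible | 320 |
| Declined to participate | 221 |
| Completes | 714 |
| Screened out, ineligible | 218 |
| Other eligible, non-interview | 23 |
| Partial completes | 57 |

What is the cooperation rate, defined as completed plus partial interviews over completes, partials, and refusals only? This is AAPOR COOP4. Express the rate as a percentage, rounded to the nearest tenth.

77.7%

Num: 714 + 57 = 771
Denominator: 714 + 57 + 221 = 992
COOP4 = 771 / 992 = 0.7772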